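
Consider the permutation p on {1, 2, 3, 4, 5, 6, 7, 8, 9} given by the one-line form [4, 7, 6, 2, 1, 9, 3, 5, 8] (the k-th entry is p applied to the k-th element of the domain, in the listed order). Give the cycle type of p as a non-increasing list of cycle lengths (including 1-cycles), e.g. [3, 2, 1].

The disjoint cycles are (1 4 2 7 3 6 9 8 5), with lengths 9 in non-increasing order.

[9]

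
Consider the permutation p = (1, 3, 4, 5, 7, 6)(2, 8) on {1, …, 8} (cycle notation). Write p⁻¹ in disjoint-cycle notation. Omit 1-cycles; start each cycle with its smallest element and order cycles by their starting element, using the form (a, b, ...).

(1, 6, 7, 5, 4, 3)(2, 8)

The inverse reverses each cycle.
Reversing each cycle of p and rotating so the smallest element leads gives (1, 6, 7, 5, 4, 3)(2, 8).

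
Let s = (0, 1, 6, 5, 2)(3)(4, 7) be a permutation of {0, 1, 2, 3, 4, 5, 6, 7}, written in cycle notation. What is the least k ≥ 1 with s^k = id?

10

The cycle type of s is (5, 2, 1).
The order of s is the least common multiple of its cycle lengths: lcm(5, 2) = 10.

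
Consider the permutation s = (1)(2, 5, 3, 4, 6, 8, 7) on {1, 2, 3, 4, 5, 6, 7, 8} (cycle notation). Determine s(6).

In the cycle (2, 5, 3, 4, 6, 8, 7), 6 is followed by 8, so s(6) = 8.

8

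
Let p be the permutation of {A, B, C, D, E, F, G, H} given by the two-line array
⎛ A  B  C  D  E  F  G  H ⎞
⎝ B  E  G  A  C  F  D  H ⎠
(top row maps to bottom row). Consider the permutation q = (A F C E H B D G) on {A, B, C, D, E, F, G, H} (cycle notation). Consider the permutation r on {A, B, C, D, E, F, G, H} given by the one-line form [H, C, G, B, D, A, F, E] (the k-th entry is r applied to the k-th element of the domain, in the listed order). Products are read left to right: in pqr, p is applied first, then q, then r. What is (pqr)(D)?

A

(pqr)(D) = r(q(p(D))). p(D) = A, then q(A) = F, then r(F) = A, so the result is A.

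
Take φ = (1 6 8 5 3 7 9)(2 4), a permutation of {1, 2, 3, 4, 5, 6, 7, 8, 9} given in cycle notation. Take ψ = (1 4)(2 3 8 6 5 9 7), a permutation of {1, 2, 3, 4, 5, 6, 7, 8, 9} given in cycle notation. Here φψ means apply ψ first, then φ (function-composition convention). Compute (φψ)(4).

6

ψ(4) = 1, then φ(1) = 6; composing gives (φψ)(4) = 6.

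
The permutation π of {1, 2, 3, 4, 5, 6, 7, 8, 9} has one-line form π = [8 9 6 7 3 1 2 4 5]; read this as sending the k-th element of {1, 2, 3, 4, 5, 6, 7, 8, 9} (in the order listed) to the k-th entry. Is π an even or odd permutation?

In disjoint-cycle form the cycle lengths are 9.
A cycle of length ℓ contributes ℓ−1 transpositions, so π is a product of 8 transpositions — even.

even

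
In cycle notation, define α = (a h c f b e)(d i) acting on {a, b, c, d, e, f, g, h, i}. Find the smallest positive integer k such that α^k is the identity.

6

The disjoint cycles have lengths 6, 2, 1.
The order is lcm(6, 2) = 6.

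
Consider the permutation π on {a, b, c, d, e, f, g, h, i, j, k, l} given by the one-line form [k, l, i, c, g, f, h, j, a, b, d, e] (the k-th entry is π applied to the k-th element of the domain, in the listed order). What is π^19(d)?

k

Tracing d → c → … returns to d after 5 steps, so d lies in a 5-cycle (a, k, d, c, i).
Since the cycle has length 5, π^19 acts on it the same as π^4 (19 mod 5 = 4).
Stepping 4 places around the cycle: d → c → i → a → k.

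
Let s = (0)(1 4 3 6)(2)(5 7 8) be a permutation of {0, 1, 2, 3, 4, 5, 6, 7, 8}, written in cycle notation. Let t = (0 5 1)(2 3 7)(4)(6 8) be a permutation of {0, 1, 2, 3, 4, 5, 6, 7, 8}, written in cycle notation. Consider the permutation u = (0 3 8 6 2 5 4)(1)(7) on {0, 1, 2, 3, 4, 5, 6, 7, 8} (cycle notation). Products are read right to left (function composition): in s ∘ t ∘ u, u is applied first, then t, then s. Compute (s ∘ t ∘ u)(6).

Apply the permutations in order: u(6) = 2, then t(2) = 3, then s(3) = 6. So (s ∘ t ∘ u)(6) = 6.

6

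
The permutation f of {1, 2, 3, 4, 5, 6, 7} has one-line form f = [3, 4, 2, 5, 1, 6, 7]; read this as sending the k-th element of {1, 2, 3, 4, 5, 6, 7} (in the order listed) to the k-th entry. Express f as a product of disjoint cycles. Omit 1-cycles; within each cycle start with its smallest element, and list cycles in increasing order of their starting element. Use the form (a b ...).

(1 3 2 4 5)

From 1: 1 → 3 → 2 → 4 → 5 → 1, closing the cycle (1 3 2 4 5).
Repeating from the next unused element and collecting all non-trivial cycles gives (1 3 2 4 5).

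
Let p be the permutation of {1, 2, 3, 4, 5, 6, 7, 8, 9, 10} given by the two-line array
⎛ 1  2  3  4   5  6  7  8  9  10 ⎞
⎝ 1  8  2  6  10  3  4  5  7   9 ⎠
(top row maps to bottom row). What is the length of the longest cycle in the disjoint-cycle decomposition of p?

9

Decomposing into disjoint cycles gives (2 8 5 10 9 7 4 6 3); the longest has length 9.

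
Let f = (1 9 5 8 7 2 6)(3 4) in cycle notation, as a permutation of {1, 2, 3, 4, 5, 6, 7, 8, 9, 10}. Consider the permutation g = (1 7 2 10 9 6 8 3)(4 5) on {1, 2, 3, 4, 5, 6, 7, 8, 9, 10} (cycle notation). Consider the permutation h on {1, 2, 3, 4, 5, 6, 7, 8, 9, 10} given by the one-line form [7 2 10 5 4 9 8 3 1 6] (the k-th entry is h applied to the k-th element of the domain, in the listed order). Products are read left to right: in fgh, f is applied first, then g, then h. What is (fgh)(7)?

Apply the permutations in order: f(7) = 2, then g(2) = 10, then h(10) = 6. So (fgh)(7) = 6.

6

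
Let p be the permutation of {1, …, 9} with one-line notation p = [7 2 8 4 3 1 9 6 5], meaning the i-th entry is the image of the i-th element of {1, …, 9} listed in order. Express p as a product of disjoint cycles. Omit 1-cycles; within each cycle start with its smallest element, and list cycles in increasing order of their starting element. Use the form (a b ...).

(1 7 9 5 3 8 6)

From 1: 1 → 7 → 9 → 5 → 3 → 8 → 6 → 1, closing the cycle (1 7 9 5 3 8 6).
Continuing from each remaining unvisited element yields (1 7 9 5 3 8 6).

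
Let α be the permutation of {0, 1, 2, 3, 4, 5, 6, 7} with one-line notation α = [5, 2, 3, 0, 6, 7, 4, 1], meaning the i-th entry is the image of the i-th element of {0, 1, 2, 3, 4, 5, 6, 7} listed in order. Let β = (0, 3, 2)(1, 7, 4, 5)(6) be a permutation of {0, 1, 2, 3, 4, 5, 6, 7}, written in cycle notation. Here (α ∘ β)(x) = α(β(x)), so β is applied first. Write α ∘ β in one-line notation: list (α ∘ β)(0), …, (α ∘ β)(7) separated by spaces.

0 1 5 3 7 2 4 6

Chase each element through β then α: 0 → 3 → 0; 1 → 7 → 1; 2 → 0 → 5; 3 → 2 → 3; 4 → 5 → 7; 5 → 1 → 2; 6 → 6 → 4; 7 → 4 → 6.
So α ∘ β in one-line form is 0 1 5 3 7 2 4 6.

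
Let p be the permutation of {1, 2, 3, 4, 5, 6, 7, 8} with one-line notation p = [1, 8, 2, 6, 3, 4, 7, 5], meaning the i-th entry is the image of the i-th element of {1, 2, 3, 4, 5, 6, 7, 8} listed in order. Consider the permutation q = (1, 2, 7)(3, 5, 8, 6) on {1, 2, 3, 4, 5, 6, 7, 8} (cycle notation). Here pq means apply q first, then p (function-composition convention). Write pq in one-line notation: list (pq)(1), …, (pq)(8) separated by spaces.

8 7 3 6 5 2 1 4

(pq)(x) = p(q(x)). Computing each image: p(q(1)) = p(2) = 8, p(q(2)) = p(7) = 7, p(q(3)) = p(5) = 3, p(q(4)) = p(4) = 6, p(q(5)) = p(8) = 5, p(q(6)) = p(3) = 2, p(q(7)) = p(1) = 1, p(q(8)) = p(6) = 4.
Hence pq = [8 7 3 6 5 2 1 4].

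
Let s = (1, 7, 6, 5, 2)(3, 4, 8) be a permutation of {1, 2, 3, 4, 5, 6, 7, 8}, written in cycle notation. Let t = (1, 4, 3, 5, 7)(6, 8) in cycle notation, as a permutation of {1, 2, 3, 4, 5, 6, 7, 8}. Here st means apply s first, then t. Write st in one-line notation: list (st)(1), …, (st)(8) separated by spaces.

(st)(x) = t(s(x)). Computing each image: t(s(1)) = t(7) = 1, t(s(2)) = t(1) = 4, t(s(3)) = t(4) = 3, t(s(4)) = t(8) = 6, t(s(5)) = t(2) = 2, t(s(6)) = t(5) = 7, t(s(7)) = t(6) = 8, t(s(8)) = t(3) = 5.
Hence st = [1 4 3 6 2 7 8 5].

1 4 3 6 2 7 8 5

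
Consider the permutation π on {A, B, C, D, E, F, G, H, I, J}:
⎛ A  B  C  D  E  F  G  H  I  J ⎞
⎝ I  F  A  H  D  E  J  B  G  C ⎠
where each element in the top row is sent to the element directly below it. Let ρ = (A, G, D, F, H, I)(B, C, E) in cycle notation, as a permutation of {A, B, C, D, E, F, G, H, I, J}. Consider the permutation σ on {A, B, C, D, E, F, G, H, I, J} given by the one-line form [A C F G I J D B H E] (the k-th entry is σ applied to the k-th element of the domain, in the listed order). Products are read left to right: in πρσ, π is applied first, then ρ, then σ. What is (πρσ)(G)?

E

(πρσ)(G) = σ(ρ(π(G))). π(G) = J, then ρ(J) = J, then σ(J) = E, so the result is E.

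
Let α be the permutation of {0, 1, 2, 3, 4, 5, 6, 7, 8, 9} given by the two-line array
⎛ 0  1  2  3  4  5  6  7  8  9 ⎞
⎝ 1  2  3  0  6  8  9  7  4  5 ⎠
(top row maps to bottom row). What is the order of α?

The disjoint-cycle form of α has cycle lengths 5, 4, 1.
Since disjoint cycles commute, ord(α) = lcm(5, 4) = 20.

20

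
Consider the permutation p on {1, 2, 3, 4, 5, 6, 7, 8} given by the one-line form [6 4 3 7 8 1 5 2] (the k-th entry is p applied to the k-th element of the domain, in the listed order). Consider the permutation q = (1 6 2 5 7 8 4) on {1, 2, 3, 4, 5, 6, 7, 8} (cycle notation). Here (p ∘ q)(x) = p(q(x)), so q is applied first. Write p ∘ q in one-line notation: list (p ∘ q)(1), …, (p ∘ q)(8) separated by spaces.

For each element, apply q then p: 1 → 6 → 1; 2 → 5 → 8; 3 → 3 → 3; 4 → 1 → 6; 5 → 7 → 5; 6 → 2 → 4; 7 → 8 → 2; 8 → 4 → 7.
Collecting the images, p ∘ q = [1 8 3 6 5 4 2 7].

1 8 3 6 5 4 2 7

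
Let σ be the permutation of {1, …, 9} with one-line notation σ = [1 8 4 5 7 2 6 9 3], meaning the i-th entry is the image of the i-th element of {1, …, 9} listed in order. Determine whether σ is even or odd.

odd

In disjoint-cycle form the cycle lengths are 8, 1.
A cycle of length ℓ contributes ℓ−1 transpositions, so σ is a product of 7 transpositions — odd.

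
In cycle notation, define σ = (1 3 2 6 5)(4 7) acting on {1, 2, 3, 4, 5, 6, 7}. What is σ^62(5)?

5 lies in the 5-cycle (1 3 2 6 5).
Since the cycle has length 5, σ^62 acts on it the same as σ^2 (62 mod 5 = 2).
Advancing 2 steps from 5: 5 → 1 → 3.

3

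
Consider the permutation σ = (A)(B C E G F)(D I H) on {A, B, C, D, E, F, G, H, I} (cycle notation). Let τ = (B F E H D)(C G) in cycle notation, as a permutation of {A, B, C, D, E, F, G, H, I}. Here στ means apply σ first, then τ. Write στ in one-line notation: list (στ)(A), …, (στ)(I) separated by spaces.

A G H I C F E B D

For each element, apply σ then τ: A → A → A; B → C → G; C → E → H; D → I → I; E → G → C; F → B → F; G → F → E; H → D → B; I → H → D.
Collecting the images, στ = [A G H I C F E B D].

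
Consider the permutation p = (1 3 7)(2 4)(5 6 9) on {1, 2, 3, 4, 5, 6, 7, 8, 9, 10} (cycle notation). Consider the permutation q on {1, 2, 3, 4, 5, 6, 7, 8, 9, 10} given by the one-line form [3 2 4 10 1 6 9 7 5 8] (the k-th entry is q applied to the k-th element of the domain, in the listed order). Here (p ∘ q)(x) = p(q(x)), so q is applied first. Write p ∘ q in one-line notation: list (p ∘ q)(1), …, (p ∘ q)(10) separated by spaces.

(p ∘ q)(x) = p(q(x)). Computing each image: p(q(1)) = p(3) = 7, p(q(2)) = p(2) = 4, p(q(3)) = p(4) = 2, p(q(4)) = p(10) = 10, p(q(5)) = p(1) = 3, p(q(6)) = p(6) = 9, p(q(7)) = p(9) = 5, p(q(8)) = p(7) = 1, p(q(9)) = p(5) = 6, p(q(10)) = p(8) = 8.
Hence p ∘ q = [7 4 2 10 3 9 5 1 6 8].

7 4 2 10 3 9 5 1 6 8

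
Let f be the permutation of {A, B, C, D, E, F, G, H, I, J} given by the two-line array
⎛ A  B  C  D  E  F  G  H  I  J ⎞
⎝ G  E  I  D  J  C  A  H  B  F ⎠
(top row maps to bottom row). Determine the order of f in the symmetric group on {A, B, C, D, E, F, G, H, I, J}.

6

The disjoint-cycle form of f has cycle lengths 6, 2, 1, 1.
The order is lcm(6, 2) = 6.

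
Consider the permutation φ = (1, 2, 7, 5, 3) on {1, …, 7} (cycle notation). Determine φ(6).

6

6 does not appear in any cycle of φ, so it is a fixed point: φ(6) = 6.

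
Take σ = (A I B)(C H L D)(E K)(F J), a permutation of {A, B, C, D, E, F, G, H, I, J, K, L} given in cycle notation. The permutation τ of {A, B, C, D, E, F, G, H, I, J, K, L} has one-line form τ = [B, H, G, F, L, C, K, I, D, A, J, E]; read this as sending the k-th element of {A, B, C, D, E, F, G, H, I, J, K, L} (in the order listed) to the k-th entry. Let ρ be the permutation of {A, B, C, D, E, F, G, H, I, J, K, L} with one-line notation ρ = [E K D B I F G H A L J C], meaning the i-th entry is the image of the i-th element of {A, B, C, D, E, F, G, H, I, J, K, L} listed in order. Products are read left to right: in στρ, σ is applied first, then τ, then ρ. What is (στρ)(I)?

H

(στρ)(I) = ρ(τ(σ(I))). σ(I) = B, then τ(B) = H, then ρ(H) = H, so the result is H.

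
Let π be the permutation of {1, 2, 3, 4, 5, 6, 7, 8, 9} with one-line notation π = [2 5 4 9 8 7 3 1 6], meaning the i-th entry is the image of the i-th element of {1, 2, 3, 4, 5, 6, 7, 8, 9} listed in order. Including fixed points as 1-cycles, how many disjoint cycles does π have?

2

The cycle decomposition is (1 2 5 8)(3 4 9 6 7), which has 2 cycles (counting 1-cycles).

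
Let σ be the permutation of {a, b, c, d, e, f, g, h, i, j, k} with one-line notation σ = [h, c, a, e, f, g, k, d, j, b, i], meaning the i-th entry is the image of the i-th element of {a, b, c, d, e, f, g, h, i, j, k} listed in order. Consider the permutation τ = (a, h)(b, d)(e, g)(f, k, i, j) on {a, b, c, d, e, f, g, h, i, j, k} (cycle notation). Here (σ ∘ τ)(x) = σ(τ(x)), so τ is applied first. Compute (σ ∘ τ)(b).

τ(b) = d, then σ(d) = e; composing gives (σ ∘ τ)(b) = e.

e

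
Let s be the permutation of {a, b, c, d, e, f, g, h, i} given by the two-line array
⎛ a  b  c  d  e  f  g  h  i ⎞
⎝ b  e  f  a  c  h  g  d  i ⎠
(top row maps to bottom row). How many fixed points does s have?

The fixed points (elements with s(x) = x) are {g, i}, so there are 2.

2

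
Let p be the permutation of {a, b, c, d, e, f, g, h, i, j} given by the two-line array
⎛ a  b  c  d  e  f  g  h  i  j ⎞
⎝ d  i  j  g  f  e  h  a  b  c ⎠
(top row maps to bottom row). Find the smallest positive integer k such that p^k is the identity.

4

Writing p as disjoint cycles, the cycle lengths are 4, 2, 2, 2.
The order is lcm(4, 2, 2, 2) = 4.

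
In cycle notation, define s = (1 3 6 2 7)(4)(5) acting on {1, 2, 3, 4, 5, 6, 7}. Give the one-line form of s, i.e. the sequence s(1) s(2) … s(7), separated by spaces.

Reading each image from the cycles: 1→3, 2→7, 3→6, 4→4, 5→5, 6→2, 7→1.
So the one-line form is 3 7 6 4 5 2 1.

3 7 6 4 5 2 1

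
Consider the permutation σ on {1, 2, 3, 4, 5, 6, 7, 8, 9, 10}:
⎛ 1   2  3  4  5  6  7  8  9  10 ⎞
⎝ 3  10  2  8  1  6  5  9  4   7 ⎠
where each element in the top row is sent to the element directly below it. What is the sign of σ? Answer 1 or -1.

-1

In disjoint-cycle form the cycle lengths are 6, 3, 1.
A cycle is odd iff its length is even; σ has 1 even-length cycle, so sgn(σ) = (−1)^1 and σ is odd.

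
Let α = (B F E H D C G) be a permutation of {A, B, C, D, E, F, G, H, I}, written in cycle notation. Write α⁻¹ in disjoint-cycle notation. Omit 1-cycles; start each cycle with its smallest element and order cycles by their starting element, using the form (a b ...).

Inverting a permutation written in cycle notation just reverses the order within every cycle.
Reversing each cycle of α and rotating so the smallest element leads gives (B G C D H E F).

(B G C D H E F)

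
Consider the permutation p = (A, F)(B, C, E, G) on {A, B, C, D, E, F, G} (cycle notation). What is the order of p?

4

The disjoint cycles have lengths 4, 2, 1.
The order is lcm(4, 2) = 4.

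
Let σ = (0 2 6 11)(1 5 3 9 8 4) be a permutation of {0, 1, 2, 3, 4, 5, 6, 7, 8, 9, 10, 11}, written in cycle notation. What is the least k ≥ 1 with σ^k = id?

The cycle type of σ is (6, 4, 1, 1).
The order of σ is the least common multiple of its cycle lengths: lcm(6, 4) = 12.

12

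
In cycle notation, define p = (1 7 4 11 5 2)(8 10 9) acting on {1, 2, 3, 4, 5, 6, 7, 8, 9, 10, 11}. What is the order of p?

6

The disjoint cycles have lengths 6, 3, 1, 1.
Since disjoint cycles commute, ord(p) = lcm(6, 3) = 6.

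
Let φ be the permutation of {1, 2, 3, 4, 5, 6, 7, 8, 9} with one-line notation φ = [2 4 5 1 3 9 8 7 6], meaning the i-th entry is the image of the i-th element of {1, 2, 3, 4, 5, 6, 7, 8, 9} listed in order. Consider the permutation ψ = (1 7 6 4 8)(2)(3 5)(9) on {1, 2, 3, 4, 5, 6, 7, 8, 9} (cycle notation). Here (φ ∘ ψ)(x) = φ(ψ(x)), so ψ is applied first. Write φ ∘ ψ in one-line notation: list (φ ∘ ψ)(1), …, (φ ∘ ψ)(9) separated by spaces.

8 4 3 7 5 1 9 2 6

(φ ∘ ψ)(x) = φ(ψ(x)). Computing each image: φ(ψ(1)) = φ(7) = 8, φ(ψ(2)) = φ(2) = 4, φ(ψ(3)) = φ(5) = 3, φ(ψ(4)) = φ(8) = 7, φ(ψ(5)) = φ(3) = 5, φ(ψ(6)) = φ(4) = 1, φ(ψ(7)) = φ(6) = 9, φ(ψ(8)) = φ(1) = 2, φ(ψ(9)) = φ(9) = 6.
Hence φ ∘ ψ = [8 4 3 7 5 1 9 2 6].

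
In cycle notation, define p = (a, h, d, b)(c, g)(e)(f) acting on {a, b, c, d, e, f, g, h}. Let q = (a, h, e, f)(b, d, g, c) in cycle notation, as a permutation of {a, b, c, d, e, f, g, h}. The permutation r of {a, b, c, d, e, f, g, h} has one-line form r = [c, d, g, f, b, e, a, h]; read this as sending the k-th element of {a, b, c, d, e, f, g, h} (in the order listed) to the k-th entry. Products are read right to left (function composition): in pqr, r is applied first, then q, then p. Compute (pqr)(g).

Chase g: r(g) = a; q(a) = h; p(h) = d. Hence (pqr)(g) = d.

d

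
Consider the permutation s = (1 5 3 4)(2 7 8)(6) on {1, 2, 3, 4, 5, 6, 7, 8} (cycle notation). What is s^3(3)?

5

3 lies in the 4-cycle (1 5 3 4).
Advancing 3 steps from 3: 3 → 4 → 1 → 5.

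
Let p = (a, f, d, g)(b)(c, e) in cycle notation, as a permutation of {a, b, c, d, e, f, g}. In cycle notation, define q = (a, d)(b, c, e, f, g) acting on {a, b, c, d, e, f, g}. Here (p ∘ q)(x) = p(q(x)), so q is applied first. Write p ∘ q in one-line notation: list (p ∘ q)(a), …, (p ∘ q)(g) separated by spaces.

(p ∘ q)(x) = p(q(x)). Computing each image: p(q(a)) = p(d) = g, p(q(b)) = p(c) = e, p(q(c)) = p(e) = c, p(q(d)) = p(a) = f, p(q(e)) = p(f) = d, p(q(f)) = p(g) = a, p(q(g)) = p(b) = b.
Hence p ∘ q = [g e c f d a b].

g e c f d a b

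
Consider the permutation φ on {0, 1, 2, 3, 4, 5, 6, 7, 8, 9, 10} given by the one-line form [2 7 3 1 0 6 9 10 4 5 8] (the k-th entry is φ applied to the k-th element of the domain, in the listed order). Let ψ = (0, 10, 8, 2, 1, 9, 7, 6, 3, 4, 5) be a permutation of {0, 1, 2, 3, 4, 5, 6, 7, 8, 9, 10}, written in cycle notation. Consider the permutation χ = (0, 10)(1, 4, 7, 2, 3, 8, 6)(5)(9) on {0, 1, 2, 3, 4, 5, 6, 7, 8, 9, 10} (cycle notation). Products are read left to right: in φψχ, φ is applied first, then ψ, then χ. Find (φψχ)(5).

8

Chase 5: φ(5) = 6; ψ(6) = 3; χ(3) = 8. Hence (φψχ)(5) = 8.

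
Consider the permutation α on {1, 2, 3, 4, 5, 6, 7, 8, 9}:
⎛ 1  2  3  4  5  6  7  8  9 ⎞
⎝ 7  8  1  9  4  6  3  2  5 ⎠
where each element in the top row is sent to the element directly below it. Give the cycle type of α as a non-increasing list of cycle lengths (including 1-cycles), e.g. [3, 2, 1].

The disjoint cycles are (1 7 3)(2 8)(4 9 5)(6), with lengths 3, 3, 2, 1 in non-increasing order.

[3, 3, 2, 1]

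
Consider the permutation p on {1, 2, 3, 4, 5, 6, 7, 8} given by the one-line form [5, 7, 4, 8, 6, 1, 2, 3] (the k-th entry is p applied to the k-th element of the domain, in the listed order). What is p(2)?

2 is element number 2 of the domain, and entry number 2 of the one-line form is 7, so p(2) = 7.

7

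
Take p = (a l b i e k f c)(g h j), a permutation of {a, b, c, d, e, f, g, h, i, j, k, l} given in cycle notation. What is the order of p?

The disjoint cycles have lengths 8, 3, 1.
Since disjoint cycles commute, ord(p) = lcm(8, 3) = 24.

24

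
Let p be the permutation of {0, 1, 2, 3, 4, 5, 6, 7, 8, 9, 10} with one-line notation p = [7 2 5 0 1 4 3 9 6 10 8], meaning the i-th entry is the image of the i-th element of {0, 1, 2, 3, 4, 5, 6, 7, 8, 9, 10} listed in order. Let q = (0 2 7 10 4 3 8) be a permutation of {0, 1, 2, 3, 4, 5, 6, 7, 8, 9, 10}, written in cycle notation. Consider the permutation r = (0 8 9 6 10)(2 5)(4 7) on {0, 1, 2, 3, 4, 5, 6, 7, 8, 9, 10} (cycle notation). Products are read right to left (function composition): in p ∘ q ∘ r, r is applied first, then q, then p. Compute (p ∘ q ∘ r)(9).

(p ∘ q ∘ r)(9) = p(q(r(9))). r(9) = 6, then q(6) = 6, then p(6) = 3, so the result is 3.

3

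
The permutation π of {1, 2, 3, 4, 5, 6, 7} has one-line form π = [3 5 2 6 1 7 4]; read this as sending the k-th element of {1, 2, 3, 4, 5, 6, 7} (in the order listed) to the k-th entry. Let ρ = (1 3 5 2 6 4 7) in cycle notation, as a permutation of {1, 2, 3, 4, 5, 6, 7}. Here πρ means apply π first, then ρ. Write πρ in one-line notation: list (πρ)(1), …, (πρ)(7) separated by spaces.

5 2 6 4 3 1 7

For each element, apply π then ρ: 1 → 3 → 5; 2 → 5 → 2; 3 → 2 → 6; 4 → 6 → 4; 5 → 1 → 3; 6 → 7 → 1; 7 → 4 → 7.
So πρ in one-line form is 5 2 6 4 3 1 7.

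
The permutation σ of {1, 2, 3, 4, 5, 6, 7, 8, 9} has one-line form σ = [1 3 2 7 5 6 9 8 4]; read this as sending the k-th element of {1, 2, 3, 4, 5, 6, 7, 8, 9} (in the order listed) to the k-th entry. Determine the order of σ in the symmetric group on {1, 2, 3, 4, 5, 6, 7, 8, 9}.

6

The disjoint-cycle form of σ has cycle lengths 3, 2, 1, 1, 1, 1.
Since disjoint cycles commute, ord(σ) = lcm(3, 2) = 6.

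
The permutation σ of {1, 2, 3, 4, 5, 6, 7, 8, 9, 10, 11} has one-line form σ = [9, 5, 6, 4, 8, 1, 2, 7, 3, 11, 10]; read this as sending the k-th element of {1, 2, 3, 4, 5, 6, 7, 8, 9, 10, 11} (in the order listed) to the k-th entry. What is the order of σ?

4

Writing σ as disjoint cycles, the cycle lengths are 4, 4, 2, 1.
Since disjoint cycles commute, ord(σ) = lcm(4, 4, 2) = 4.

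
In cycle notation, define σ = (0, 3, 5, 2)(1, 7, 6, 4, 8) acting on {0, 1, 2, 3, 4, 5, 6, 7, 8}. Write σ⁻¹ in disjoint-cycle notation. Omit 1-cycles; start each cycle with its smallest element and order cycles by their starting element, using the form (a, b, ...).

(0, 2, 5, 3)(1, 8, 4, 6, 7)

The inverse reverses each cycle.
After reversing and putting each cycle's least element first, σ⁻¹ = (0, 2, 5, 3)(1, 8, 4, 6, 7).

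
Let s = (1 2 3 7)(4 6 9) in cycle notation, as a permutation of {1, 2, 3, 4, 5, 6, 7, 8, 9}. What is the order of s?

12

The disjoint cycles have lengths 4, 3, 1, 1.
The order is lcm(4, 3) = 12.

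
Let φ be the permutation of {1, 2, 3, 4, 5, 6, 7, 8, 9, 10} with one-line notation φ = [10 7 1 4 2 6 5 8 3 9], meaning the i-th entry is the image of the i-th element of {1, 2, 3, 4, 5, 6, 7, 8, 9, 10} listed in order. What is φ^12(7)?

Tracing 7 → 5 → … returns to 7 after 3 steps, so 7 lies in a 3-cycle (2, 7, 5).
Since the cycle has length 3, φ^12 acts on it the same as φ^0 (12 mod 3 = 0).
So φ^12(7) = 7.

7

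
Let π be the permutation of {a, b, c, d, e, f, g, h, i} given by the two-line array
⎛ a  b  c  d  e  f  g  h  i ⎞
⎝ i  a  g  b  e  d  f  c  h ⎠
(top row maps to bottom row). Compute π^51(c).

d

Tracing c → g → … returns to c after 8 steps, so c lies in an 8-cycle (a, i, h, c, g, f, d, b).
Since the cycle has length 8, π^51 acts on it the same as π^3 (51 mod 8 = 3).
Stepping 3 places around the cycle: c → g → f → d.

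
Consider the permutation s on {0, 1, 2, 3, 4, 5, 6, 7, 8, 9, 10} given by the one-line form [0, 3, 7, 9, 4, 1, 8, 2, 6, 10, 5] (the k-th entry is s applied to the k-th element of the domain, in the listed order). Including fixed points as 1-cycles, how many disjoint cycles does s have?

5

The cycle decomposition is (0)(1, 3, 9, 10, 5)(2, 7)(4)(6, 8), which has 5 cycles (counting 1-cycles).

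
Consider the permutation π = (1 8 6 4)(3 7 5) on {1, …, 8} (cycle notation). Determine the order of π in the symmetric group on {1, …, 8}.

The disjoint cycles have lengths 4, 3, 1.
The order of π is the least common multiple of its cycle lengths: lcm(4, 3) = 12.

12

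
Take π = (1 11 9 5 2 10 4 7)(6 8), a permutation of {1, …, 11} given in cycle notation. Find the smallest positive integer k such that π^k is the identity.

8

The cycle type of π is (8, 2, 1).
Since disjoint cycles commute, ord(π) = lcm(8, 2) = 8.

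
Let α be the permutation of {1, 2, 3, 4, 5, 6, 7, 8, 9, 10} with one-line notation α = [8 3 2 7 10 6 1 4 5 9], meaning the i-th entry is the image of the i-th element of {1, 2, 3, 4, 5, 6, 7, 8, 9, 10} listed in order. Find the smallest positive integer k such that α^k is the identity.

12

Decomposing into disjoint cycles gives cycle lengths 4, 3, 2, 1.
The order is lcm(4, 3, 2) = 12.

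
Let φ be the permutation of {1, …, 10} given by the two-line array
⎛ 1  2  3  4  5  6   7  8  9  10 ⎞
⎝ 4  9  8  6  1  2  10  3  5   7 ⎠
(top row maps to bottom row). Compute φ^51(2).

1

Tracing 2 → 9 → … returns to 2 after 6 steps, so 2 lies in a 6-cycle (1 4 6 2 9 5).
On a 6-cycle, φ^6 is the identity, so φ^51 = φ^3 there (51 ≡ 3 mod 6).
Advancing 3 steps from 2: 2 → 9 → 5 → 1.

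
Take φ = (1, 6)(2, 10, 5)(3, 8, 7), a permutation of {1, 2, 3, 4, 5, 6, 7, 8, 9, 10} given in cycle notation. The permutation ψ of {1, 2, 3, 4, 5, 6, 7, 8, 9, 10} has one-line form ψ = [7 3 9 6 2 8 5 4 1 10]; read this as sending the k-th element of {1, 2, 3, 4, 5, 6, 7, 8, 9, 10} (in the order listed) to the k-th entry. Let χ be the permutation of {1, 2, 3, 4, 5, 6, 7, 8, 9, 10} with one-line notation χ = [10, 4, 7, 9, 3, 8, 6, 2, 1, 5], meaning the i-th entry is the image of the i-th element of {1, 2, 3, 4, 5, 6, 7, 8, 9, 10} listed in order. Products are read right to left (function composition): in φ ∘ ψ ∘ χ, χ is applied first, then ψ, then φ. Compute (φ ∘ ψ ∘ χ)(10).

10

(φ ∘ ψ ∘ χ)(10) = φ(ψ(χ(10))). χ(10) = 5, then ψ(5) = 2, then φ(2) = 10, so the result is 10.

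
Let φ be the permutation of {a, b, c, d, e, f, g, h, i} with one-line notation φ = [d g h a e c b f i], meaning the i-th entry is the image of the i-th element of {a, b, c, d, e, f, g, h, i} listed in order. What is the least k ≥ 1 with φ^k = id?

The disjoint-cycle form of φ has cycle lengths 3, 2, 2, 1, 1.
The order is lcm(3, 2, 2) = 6.

6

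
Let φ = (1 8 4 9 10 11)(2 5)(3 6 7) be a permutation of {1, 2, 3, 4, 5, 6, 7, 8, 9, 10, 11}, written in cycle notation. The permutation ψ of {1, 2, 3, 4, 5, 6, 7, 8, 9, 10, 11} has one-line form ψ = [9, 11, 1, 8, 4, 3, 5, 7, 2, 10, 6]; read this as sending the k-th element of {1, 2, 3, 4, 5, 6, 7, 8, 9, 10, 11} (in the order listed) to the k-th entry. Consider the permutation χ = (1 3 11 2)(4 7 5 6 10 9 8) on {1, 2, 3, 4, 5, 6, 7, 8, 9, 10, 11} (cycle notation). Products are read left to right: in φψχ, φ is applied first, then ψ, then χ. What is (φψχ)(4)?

Apply the permutations in order: φ(4) = 9, then ψ(9) = 2, then χ(2) = 1. So (φψχ)(4) = 1.

1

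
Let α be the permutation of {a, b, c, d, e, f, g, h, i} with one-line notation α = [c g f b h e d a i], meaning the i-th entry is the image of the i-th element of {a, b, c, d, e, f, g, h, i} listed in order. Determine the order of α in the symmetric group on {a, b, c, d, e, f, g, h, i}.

The disjoint-cycle form of α has cycle lengths 5, 3, 1.
The order of α is the least common multiple of its cycle lengths: lcm(5, 3) = 15.

15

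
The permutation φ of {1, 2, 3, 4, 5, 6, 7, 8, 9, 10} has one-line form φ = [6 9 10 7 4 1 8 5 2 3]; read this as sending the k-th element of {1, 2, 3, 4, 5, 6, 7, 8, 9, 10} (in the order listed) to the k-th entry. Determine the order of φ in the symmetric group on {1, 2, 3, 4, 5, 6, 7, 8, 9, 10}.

4

Writing φ as disjoint cycles, the cycle lengths are 4, 2, 2, 2.
The order is lcm(4, 2, 2, 2) = 4.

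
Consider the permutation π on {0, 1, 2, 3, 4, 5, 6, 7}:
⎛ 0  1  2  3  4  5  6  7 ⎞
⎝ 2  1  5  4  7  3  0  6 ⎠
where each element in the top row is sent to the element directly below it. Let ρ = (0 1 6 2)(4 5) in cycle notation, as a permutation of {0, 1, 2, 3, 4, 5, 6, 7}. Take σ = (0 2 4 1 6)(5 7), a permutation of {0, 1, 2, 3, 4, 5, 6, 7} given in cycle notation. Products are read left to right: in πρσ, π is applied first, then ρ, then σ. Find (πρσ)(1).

Apply the permutations in order: π(1) = 1, then ρ(1) = 6, then σ(6) = 0. So (πρσ)(1) = 0.

0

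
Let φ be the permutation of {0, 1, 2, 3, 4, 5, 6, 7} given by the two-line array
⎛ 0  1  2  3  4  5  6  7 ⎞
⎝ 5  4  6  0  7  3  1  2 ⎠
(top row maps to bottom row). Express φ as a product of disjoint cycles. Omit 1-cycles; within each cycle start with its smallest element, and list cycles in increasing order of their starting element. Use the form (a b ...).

(0 5 3)(1 4 7 2 6)

Iterating φ from 0 gives 0 → 5 → 3 → 0; that is the 3-cycle (0 5 3).
Repeating from the next unused element and collecting all non-trivial cycles gives (0 5 3)(1 4 7 2 6).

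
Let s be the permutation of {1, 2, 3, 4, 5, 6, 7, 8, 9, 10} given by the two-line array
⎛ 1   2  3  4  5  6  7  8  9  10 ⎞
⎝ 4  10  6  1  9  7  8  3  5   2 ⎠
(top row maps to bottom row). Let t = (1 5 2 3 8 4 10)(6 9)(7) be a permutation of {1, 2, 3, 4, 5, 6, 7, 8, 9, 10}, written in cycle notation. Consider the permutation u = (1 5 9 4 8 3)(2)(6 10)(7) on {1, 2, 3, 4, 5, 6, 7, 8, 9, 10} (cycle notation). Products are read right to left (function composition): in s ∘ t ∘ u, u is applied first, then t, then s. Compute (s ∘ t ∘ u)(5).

Chase 5: u(5) = 9; t(9) = 6; s(6) = 7. Hence (s ∘ t ∘ u)(5) = 7.

7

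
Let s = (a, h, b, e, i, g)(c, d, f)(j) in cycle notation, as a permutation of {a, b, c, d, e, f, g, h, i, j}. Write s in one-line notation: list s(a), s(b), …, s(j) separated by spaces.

Each element maps to the next entry in its cycle (wrapping to the front): a↦h, b↦e, c↦d, d↦f, e↦i, f↦c, g↦a, h↦b, i↦g, j↦j.
Listing these in domain order gives h e d f i c a b g j.

h e d f i c a b g j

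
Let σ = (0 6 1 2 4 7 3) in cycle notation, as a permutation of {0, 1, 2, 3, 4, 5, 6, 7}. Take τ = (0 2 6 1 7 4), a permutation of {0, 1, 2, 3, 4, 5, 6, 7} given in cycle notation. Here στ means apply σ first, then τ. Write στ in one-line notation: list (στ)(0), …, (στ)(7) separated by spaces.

1 6 0 2 4 5 7 3

For each element, apply σ then τ: 0 → 6 → 1; 1 → 2 → 6; 2 → 4 → 0; 3 → 0 → 2; 4 → 7 → 4; 5 → 5 → 5; 6 → 1 → 7; 7 → 3 → 3.
Collecting the images, στ = [1 6 0 2 4 5 7 3].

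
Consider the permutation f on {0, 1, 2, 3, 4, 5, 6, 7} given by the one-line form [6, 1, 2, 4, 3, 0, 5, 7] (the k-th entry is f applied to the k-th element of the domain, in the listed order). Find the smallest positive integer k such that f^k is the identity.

6

Writing f as disjoint cycles, the cycle lengths are 3, 2, 1, 1, 1.
The order of f is the least common multiple of its cycle lengths: lcm(3, 2) = 6.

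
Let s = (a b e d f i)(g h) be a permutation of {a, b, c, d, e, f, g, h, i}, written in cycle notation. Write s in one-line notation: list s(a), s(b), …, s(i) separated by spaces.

Reading each image from the cycles: a↦b, b↦e, c↦c, d↦f, e↦d, f↦i, g↦h, h↦g, i↦a.
So the one-line form is b e c f d i h g a.

b e c f d i h g a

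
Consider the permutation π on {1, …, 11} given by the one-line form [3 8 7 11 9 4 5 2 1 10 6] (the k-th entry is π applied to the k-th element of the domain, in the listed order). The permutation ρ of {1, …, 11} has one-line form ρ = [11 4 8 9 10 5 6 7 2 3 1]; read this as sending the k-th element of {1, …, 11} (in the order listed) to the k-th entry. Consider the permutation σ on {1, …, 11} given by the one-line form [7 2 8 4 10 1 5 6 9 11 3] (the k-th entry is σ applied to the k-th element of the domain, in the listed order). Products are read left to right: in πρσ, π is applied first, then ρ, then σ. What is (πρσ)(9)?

3

Apply the permutations in order: π(9) = 1, then ρ(1) = 11, then σ(11) = 3. So (πρσ)(9) = 3.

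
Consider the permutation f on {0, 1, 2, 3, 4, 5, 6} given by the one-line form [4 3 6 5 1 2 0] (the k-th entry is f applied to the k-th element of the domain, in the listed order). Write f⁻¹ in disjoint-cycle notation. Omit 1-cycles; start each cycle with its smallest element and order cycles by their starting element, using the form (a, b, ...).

(0, 6, 2, 5, 3, 1, 4)

First write f in disjoint cycles: (0, 4, 1, 3, 5, 2, 6).
Reversing each cycle (and rotating so the smallest element leads) gives f⁻¹ = (0, 6, 2, 5, 3, 1, 4).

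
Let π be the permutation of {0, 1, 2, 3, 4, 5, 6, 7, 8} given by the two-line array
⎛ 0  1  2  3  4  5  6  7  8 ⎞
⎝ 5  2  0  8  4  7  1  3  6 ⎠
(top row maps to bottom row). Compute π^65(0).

5

Tracing 0 → 5 → … returns to 0 after 8 steps, so 0 lies in an 8-cycle (0, 5, 7, 3, 8, 6, 1, 2).
Powers repeat with period 8 on this cycle, and 65 mod 8 = 1, so π^65(0) = π^1(0).
Stepping 1 place around the cycle: 0 → 5.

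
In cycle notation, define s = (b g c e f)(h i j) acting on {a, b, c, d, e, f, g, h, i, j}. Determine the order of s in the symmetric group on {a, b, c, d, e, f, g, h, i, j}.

The disjoint cycles have lengths 5, 3, 1, 1.
The order of s is the least common multiple of its cycle lengths: lcm(5, 3) = 15.

15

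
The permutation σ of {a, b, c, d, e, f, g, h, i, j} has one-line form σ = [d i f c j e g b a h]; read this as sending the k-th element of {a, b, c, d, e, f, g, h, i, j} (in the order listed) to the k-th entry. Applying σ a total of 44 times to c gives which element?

d

Tracing c → f → … returns to c after 9 steps, so c lies in a 9-cycle (a d c f e j h b i).
Powers repeat with period 9 on this cycle, and 44 mod 9 = 8, so σ^44(c) = σ^8(c).
Advancing 8 steps from c: c → f → e → j → h → b → i → a → d.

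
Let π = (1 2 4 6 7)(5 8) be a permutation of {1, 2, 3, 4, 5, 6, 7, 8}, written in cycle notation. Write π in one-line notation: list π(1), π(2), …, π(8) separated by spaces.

Each element maps to the next entry in its cycle (wrapping to the front): 1→2, 2→4, 3→3, 4→6, 5→8, 6→7, 7→1, 8→5.
So the one-line form is 2 4 3 6 8 7 1 5.

2 4 3 6 8 7 1 5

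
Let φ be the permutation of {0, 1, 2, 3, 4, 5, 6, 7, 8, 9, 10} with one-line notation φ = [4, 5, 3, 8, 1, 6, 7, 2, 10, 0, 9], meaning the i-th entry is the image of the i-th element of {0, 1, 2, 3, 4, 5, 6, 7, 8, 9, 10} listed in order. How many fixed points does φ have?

No element satisfies φ(x) = x, so there are 0 fixed points.

0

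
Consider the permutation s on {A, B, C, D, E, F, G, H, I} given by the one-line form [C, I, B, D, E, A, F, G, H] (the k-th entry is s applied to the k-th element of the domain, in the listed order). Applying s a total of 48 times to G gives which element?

H

Tracing G → F → … returns to G after 7 steps, so G lies in a 7-cycle (A, C, B, I, H, G, F).
Since the cycle has length 7, s^48 acts on it the same as s^6 (48 mod 7 = 6).
Stepping 6 places around the cycle: G → F → A → C → B → I → H.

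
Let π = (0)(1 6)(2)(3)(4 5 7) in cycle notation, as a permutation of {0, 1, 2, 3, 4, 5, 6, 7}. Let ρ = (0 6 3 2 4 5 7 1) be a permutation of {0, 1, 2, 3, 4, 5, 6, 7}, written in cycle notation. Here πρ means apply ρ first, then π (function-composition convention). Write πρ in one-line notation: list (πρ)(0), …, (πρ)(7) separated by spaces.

(πρ)(x) = π(ρ(x)). Computing each image: π(ρ(0)) = π(6) = 1, π(ρ(1)) = π(0) = 0, π(ρ(2)) = π(4) = 5, π(ρ(3)) = π(2) = 2, π(ρ(4)) = π(5) = 7, π(ρ(5)) = π(7) = 4, π(ρ(6)) = π(3) = 3, π(ρ(7)) = π(1) = 6.
Hence πρ = [1 0 5 2 7 4 3 6].

1 0 5 2 7 4 3 6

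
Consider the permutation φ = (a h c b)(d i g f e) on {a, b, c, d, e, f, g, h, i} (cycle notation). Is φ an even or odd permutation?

The cycle lengths are 5, 4.
A cycle of length ℓ contributes ℓ−1 transpositions, so φ is a product of 4 + 3 = 7 transpositions — odd.

odd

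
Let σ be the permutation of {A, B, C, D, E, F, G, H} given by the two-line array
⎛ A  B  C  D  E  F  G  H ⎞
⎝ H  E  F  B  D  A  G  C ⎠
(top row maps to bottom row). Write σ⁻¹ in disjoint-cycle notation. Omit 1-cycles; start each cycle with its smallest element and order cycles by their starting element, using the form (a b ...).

(A F C H)(B D E)

First write σ in disjoint cycles: (A H C F)(B E D).
The inverse reverses every cycle; in canonical form, σ⁻¹ = (A F C H)(B D E).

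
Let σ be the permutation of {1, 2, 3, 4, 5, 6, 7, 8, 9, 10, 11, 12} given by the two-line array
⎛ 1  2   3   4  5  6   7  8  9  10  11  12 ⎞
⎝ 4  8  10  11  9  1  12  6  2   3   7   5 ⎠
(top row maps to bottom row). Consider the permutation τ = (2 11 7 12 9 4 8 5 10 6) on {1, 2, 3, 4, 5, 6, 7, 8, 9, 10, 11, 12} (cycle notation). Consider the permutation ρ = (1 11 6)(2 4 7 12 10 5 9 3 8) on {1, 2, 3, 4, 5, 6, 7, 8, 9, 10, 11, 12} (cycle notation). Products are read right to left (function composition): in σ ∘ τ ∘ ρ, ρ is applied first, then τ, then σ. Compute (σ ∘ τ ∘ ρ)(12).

1

Chase 12: ρ(12) = 10; τ(10) = 6; σ(6) = 1. Hence (σ ∘ τ ∘ ρ)(12) = 1.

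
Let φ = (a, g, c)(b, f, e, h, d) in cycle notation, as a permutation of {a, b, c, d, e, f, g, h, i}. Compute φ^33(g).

g

g lies in the 3-cycle (a, g, c).
Powers repeat with period 3 on this cycle, and 33 mod 3 = 0, so φ^33(g) = φ^0(g).
So φ^33(g) = g.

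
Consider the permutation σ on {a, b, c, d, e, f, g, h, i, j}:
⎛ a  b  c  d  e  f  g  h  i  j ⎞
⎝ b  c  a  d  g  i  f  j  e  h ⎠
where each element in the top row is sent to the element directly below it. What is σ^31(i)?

f

Tracing i → e → … returns to i after 4 steps, so i lies in a 4-cycle (e g f i).
Since the cycle has length 4, σ^31 acts on it the same as σ^3 (31 mod 4 = 3).
Advancing 3 steps from i: i → e → g → f.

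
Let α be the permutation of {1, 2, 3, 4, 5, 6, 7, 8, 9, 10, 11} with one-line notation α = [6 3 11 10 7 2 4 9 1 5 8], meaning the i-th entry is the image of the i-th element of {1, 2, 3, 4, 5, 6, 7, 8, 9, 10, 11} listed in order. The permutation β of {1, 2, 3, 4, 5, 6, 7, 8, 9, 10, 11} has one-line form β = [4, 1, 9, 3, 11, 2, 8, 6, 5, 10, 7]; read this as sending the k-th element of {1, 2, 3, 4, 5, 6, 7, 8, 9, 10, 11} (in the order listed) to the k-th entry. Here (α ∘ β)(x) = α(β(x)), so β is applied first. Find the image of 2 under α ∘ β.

6

First apply β: β(2) = 1, then α(1) = 6. Thus (α ∘ β)(2) = 6.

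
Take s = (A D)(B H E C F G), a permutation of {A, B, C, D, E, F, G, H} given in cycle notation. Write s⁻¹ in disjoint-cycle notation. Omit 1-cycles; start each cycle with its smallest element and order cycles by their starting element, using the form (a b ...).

Inverting a permutation written in cycle notation just reverses the order within every cycle.
Reversing each cycle of s and rotating so the smallest element leads gives (A D)(B G F C E H).

(A D)(B G F C E H)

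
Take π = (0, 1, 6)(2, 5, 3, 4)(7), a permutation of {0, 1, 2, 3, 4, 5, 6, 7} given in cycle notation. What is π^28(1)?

6

1 lies in the 3-cycle (0, 1, 6).
Powers repeat with period 3 on this cycle, and 28 mod 3 = 1, so π^28(1) = π^1(1).
Advancing 1 step from 1: 1 → 6.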